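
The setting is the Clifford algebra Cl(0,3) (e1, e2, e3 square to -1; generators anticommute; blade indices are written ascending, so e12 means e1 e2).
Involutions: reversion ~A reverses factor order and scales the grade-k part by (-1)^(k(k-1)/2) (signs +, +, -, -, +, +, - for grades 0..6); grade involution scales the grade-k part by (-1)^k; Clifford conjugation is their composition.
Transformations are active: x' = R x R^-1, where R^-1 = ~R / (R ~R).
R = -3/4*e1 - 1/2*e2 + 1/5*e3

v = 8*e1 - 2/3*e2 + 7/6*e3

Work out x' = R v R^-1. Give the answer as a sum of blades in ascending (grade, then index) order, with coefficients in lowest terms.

~R = -3/4*e1 - 1/2*e2 + 1/5*e3, and R ~R = -341/400, so R^-1 = ~R / (-341/400).
R v = 163/30 + 9/2*e12 - 99/40*e13 - 9/20*e23
Answer: 532/341*e1 + 7202/1023*e2 - 7603/2046*e3


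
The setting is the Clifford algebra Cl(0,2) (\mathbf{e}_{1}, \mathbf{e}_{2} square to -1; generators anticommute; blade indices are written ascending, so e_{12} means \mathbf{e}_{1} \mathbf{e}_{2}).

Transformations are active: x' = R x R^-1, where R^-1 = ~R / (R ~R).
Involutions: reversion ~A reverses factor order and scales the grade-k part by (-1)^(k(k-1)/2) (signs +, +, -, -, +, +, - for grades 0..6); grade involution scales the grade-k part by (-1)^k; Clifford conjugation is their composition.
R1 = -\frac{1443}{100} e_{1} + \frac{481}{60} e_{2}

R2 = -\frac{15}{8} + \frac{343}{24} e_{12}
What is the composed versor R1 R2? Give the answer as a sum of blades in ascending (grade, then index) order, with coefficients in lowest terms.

Distribute over the terms of R1 (each basis-blade product reordered to ascending indices, repeated generators contracted through their squares):
(-\frac{1443}{100} e_{1}) R2 = \frac{4329}{160} e_{1} + \frac{164983}{800} e_{2}
(\frac{481}{60} e_{2}) R2 = \frac{164983}{1440} e_{1} - \frac{481}{32} e_{2}
Summing the partial products and collecting blades:
Answer: \frac{25493}{180} e_{1} + \frac{76479}{400} e_{2}


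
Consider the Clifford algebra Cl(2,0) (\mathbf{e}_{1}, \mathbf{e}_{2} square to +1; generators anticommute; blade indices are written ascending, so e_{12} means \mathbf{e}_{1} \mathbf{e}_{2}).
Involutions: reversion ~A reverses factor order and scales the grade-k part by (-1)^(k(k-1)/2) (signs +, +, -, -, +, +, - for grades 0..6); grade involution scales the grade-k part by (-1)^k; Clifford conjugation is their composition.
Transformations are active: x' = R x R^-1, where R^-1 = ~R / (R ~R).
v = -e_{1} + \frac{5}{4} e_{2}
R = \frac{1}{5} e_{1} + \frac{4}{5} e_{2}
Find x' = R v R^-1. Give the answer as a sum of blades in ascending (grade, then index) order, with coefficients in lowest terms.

~R = \frac{1}{5} e_{1} + \frac{4}{5} e_{2}, and R ~R = \frac{17}{25}, so R^-1 = ~R / (\frac{17}{25}).
R v = \frac{4}{5} + \frac{21}{20} e_{12}
Answer: \frac{25}{17} e_{1} + \frac{43}{68} e_{2}


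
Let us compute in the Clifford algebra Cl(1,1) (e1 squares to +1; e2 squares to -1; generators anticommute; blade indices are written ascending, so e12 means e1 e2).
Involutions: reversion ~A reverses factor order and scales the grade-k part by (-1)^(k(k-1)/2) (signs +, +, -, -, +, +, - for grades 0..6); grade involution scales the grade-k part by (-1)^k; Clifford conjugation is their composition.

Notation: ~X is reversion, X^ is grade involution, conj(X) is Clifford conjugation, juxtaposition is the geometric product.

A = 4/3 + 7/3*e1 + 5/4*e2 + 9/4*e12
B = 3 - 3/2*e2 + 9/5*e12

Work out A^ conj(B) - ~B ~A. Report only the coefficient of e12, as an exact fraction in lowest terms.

first term: 73/40 - 65/8*e1 + 49/20*e2 + 17/20*e12
second term: 397/40 + 101/8*e1 + 119/20*e2 - 113/20*e12
Answer: 13/2


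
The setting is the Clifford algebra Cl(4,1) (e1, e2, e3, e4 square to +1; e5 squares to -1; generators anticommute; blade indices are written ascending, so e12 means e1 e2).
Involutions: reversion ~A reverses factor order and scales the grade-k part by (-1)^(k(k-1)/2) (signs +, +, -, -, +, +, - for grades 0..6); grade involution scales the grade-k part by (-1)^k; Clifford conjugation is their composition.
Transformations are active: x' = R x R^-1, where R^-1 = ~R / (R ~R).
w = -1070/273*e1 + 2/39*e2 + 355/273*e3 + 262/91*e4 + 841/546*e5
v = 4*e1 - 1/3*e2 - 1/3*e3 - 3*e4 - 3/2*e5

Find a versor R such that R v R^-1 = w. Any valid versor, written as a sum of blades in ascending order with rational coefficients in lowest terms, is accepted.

Construction: equal norms (both 827/36) license R = v + w = 22/273*e1 - 11/39*e2 + 88/91*e3 - 11/91*e4 + 11/273*e5 — nothing changes along that direction, while (v - w)/2 changes sign, so v maps onto w.
Answer: 22/273*e1 - 11/39*e2 + 88/91*e3 - 11/91*e4 + 11/273*e5


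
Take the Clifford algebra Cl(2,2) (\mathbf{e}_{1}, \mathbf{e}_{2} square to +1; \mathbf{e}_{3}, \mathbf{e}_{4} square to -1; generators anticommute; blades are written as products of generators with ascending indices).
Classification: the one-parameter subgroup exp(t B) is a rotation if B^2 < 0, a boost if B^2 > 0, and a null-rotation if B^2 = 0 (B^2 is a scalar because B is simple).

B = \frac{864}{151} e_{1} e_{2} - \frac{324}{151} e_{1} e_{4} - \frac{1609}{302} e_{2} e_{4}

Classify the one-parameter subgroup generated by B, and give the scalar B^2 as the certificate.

B^2 term by term: the squares give (\frac{864}{151})^2*(e_{1} e_{2})^2 + (-\frac{324}{151})^2*(e_{1} e_{4})^2 + (-\frac{1609}{302})^2*(e_{2} e_{4})^2 = \frac{746496}{22801}*(-1) + \frac{104976}{22801}*(+1) + \frac{2588881}{91204}*(+1) = \frac{1}{4} (each basis 2-blade squares to minus the product of its generators' squares); cross terms between blades sharing an index anticommute and cancel. So B^2 = \frac{1}{4}.
Answer: boost, certificate B^2 = \frac{1}{4}. Note: conjugating B changes its blade decomposition but never the scalar B^2 = \frac{1}{4}, whose sign settles the classification.


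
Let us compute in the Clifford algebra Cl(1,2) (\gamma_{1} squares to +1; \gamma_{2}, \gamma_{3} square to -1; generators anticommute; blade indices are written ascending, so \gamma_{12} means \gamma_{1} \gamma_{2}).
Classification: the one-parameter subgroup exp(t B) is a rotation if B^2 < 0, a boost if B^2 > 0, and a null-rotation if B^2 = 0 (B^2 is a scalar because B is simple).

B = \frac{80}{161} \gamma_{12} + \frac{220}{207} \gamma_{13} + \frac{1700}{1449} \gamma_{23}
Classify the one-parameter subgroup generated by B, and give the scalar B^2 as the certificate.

B^2 term by term: the squares give (\frac{80}{161})^2*(\gamma_{12})^2 + (\frac{220}{207})^2*(\gamma_{13})^2 + (\frac{1700}{1449})^2*(\gamma_{23})^2 = \frac{6400}{25921}*(+1) + \frac{48400}{42849}*(+1) + \frac{2890000}{2099601}*(-1) = 0 (each basis 2-blade squares to minus the product of its generators' squares); cross terms between blades sharing an index anticommute and cancel. So B^2 = 0.
Answer: null-rotation, certificate B^2 = 0. Check the certificate: B^2 = 0, and that sign is decisive whatever form B takes.


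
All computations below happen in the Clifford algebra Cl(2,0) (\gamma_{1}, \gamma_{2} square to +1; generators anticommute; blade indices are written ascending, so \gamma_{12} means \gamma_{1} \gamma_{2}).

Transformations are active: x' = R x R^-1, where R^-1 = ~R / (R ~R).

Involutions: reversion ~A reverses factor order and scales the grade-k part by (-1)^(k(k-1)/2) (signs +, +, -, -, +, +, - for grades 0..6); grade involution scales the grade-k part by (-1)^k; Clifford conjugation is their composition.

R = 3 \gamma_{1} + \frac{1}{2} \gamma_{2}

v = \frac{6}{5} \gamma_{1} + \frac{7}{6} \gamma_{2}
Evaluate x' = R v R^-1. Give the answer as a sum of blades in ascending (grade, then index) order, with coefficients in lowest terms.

~R = 3 \gamma_{1} + \frac{1}{2} \gamma_{2}, and R ~R = \frac{37}{4}, so R^-1 = ~R / (\frac{37}{4}).
R v = \frac{251}{60} + \frac{29}{10} \gamma_{12}
Answer: \frac{56}{37} \gamma_{1} - \frac{793}{1110} \gamma_{2}


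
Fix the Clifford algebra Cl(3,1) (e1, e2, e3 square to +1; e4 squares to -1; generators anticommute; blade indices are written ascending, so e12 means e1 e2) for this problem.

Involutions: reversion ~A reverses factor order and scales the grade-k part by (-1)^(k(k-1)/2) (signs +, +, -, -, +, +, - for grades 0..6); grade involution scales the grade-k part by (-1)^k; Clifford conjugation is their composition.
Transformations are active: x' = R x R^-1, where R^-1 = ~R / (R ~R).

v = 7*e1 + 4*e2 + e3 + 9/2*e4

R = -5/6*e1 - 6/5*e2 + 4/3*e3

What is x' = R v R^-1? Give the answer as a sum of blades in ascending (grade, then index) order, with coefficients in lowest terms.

~R = -5/6*e1 - 6/5*e2 + 4/3*e3, and R ~R = 3521/900, so R^-1 = ~R / (3521/900).
R v = -93/10 + 76/15*e12 - 61/6*e13 - 15/4*e14 - 98/15*e23 - 27/5*e24 + 6*e34
Answer: -10697/3521*e1 + 6004/3521*e2 - 25841/3521*e3 - 9/2*e4


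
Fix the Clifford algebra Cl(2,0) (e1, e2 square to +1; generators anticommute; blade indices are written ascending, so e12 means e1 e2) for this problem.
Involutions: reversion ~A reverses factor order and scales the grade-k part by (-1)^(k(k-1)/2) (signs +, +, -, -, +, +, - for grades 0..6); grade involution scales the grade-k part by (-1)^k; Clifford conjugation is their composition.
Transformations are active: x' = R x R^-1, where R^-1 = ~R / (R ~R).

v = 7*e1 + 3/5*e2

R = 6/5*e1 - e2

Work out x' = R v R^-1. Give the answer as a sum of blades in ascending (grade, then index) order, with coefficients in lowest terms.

~R = 6/5*e1 - e2, and R ~R = 61/25, so R^-1 = ~R / (61/25).
R v = 39/5 + 193/25*e12
Answer: 41/61*e1 - 2133/305*e2


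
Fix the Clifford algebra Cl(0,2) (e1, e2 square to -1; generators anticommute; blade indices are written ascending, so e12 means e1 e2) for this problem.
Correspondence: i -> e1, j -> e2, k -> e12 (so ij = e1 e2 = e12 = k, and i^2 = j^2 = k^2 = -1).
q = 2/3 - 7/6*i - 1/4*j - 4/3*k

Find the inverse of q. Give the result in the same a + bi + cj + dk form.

In blades: q = 2/3 - 7/6*e1 - 1/4*e2 - 4/3*e12.
With qbar = 2/3 + 7/6*e1 + 1/4*e2 + 4/3*e12 (scalar fixed, mapped units negated), q qbar = 175/48 (the sum of squared coefficients), so q^-1 = qbar / (175/48) = 32/175 + 8/25*e1 + 12/175*e2 + 64/175*e12; translating back:
Answer: 32/175 + 8/25*i + 12/175*j + 64/175*k


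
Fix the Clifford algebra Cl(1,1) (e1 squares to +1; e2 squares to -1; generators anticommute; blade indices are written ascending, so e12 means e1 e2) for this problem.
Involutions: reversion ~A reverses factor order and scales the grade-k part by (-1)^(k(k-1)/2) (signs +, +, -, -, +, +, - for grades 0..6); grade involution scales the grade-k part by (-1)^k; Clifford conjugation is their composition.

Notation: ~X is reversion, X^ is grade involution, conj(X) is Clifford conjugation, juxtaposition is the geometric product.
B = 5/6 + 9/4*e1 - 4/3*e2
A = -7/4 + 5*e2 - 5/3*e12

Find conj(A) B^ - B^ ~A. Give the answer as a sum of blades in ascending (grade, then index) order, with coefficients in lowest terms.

first term: 125/24 + 247/144*e1 - 11/4*e2 - 355/36*e12
second term: -65/8 + 887/144*e1 - 23/12*e2 - 355/36*e12
Answer: 40/3 - 40/9*e1 - 5/6*e2


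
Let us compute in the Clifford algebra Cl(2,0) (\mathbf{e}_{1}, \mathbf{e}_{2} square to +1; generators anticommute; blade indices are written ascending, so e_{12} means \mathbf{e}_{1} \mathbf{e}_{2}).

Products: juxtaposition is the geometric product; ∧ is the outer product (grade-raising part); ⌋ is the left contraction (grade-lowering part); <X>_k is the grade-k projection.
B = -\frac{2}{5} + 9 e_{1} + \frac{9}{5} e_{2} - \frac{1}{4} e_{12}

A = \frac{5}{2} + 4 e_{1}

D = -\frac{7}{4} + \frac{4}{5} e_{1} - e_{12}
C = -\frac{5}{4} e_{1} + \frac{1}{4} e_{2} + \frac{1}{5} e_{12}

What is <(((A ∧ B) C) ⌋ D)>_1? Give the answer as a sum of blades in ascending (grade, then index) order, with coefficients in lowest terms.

step 1: -1 + \frac{209}{10} e_{1} + \frac{9}{2} e_{2} + \frac{263}{40} e_{12}
step 2: -\frac{5263}{200} + \frac{319}{160} e_{1} + \frac{9719}{800} e_{2} + \frac{213}{20} e_{12}
step 3: \frac{46637}{800} - \frac{35613}{4000} e_{1} - \frac{319}{160} e_{2} + \frac{5263}{200} e_{12}
step 4: -\frac{35613}{4000} e_{1} - \frac{319}{160} e_{2}
Answer: -\frac{35613}{4000} e_{1} - \frac{319}{160} e_{2}


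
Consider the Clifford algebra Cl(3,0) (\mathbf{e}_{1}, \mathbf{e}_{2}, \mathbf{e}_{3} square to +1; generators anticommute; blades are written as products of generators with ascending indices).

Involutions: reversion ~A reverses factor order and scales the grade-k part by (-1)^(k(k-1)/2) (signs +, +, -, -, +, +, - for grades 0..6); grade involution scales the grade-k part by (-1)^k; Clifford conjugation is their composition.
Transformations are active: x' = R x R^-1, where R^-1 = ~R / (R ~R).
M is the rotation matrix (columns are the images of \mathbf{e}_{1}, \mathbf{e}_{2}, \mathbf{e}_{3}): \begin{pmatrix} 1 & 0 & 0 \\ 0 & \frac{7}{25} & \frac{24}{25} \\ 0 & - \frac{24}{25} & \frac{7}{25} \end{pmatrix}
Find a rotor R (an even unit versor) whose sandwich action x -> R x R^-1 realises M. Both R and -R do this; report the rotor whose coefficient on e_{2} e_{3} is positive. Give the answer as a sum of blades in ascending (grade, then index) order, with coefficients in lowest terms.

Method: write R = a + b12*e_{1} e_{2} + b13*e_{1} e_{3} + b23*e_{2} e_{3} with a^2 + b12^2 + b13^2 + b23^2 = 1 (so R^-1 = ~R). Expanding the columns R e_j ~R gives tr M = 4a^2 - 1 and, from the antisymmetric part, M21 - M12 = -4a*b12, M13 - M31 = 4a*b13, M32 - M23 = -4a*b23.
Here tr M = \frac{39}{25}, so a^2 = (1 + tr M)/4 = \frac{16}{25} and a = ±\frac{4}{5}. Taking a = \frac{4}{5}: M21 - M12 = 0, M13 - M31 = 0, M32 - M23 = -\frac{48}{25}, giving b12 = 0, b13 = 0, b23 = \frac{3}{5}, i.e. R = \frac{4}{5} + \frac{3}{5} e_{2} e_{3}.
Its e_{2} e_{3} coefficient is already positive.
Answer: \frac{4}{5} + \frac{3}{5} e_{2} e_{3}. Note: both R and -R realise this M (trace \frac{39}{25}); the covering map identifies them, and the e_{2} e_{3}-coefficient sign is the tie-breaker.


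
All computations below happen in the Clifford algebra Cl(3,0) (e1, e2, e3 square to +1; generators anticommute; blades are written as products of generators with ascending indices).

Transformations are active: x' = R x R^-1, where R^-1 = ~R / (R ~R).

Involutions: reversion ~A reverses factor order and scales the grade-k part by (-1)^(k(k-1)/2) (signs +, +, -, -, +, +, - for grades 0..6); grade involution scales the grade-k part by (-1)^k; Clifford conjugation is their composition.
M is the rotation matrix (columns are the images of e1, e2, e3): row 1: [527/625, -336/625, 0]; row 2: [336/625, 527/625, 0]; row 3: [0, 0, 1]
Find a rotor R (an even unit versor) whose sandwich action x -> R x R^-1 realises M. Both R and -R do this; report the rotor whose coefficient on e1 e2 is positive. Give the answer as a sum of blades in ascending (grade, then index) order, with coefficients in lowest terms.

Method: write R = a + b12*e1 e2 + b13*e1 e3 + b23*e2 e3 with a^2 + b12^2 + b13^2 + b23^2 = 1 (so R^-1 = ~R). Expanding the columns R e_j ~R gives tr M = 4a^2 - 1 and, from the antisymmetric part, M21 - M12 = -4a*b12, M13 - M31 = 4a*b13, M32 - M23 = -4a*b23.
Here tr M = 1679/625, so a^2 = (1 + tr M)/4 = 576/625 and a = ±24/25. Taking a = 24/25: M21 - M12 = 672/625, M13 - M31 = 0, M32 - M23 = 0, giving b12 = -7/25, b13 = 0, b23 = 0, i.e. R = 24/25 - 7/25*e1 e2.
Its e1 e2 coefficient is negative, so report the other preimage -R.
Answer: -24/25 + 7/25*e1 e2. Why the constraint matters: R and -R act identically through the sandwich — M has trace 1679/625 either way — so only the sign condition on e1 e2 picks one of the two preimages.


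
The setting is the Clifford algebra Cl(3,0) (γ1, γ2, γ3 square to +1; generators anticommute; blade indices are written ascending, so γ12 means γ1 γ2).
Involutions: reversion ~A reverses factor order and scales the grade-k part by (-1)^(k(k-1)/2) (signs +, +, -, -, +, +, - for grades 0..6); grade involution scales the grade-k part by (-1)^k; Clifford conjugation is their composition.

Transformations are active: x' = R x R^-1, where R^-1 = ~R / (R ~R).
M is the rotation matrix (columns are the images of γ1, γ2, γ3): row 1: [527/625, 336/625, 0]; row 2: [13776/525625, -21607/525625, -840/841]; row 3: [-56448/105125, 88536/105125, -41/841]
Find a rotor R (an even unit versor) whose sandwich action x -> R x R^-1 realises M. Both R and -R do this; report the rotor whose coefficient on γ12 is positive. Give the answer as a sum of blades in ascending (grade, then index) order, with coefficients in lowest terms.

Method: write R = a + b12*γ12 + b13*γ13 + b23*γ23 with a^2 + b12^2 + b13^2 + b23^2 = 1 (so R^-1 = ~R). Expanding the columns R e_j ~R gives tr M = 4a^2 - 1 and, from the antisymmetric part, M21 - M12 = -4a*b12, M13 - M31 = 4a*b13, M32 - M23 = -4a*b23.
Here tr M = 15839/21025, so a^2 = (1 + tr M)/4 = 9216/21025 and a = ±96/145. Taking a = 96/145: M21 - M12 = -10752/21025, M13 - M31 = 56448/105125, M32 - M23 = 193536/105125, giving b12 = 28/145, b13 = 147/725, b23 = -504/725, i.e. R = 96/145 + 28/145*γ12 + 147/725*γ13 - 504/725*γ23.
Its γ12 coefficient is already positive.
Answer: 96/145 + 28/145*γ12 + 147/725*γ13 - 504/725*γ23. Recall the cover is two-to-one: with M of trace 15839/21025, both preimages act alike, and the stated γ12 sign chooses the sheet.


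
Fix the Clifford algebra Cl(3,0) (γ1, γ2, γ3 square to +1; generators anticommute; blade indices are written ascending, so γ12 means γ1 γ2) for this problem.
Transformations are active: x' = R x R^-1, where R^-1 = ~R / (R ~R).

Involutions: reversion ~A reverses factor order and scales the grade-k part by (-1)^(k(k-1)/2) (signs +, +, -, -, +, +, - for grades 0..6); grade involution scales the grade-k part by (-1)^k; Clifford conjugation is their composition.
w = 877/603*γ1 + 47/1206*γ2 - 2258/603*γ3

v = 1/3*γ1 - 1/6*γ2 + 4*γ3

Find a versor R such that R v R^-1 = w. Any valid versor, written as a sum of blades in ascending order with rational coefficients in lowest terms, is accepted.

Take R = v + w = 1078/603*γ1 - 77/603*γ2 + 154/603*γ3. Because q(v) = q(w) = 581/36, conjugation by R sends v exactly to w.
Answer: 1078/603*γ1 - 77/603*γ2 + 154/603*γ3


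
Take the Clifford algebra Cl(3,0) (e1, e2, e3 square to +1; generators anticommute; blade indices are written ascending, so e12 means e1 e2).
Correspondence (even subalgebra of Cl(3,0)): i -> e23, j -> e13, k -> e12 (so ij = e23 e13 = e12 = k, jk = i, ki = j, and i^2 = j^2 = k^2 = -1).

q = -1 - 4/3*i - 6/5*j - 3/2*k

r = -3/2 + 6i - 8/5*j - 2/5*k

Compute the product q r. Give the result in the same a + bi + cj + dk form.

In blades: q = -1 - 3/2*e12 - 6/5*e13 - 4/3*e23, r = -3/2 - 2/5*e12 - 8/5*e13 + 6*e23.
Distribute q over r term by term (generator squares from the signature, products reordered to ascending indices): (-1)*r = 3/2 + 2/5*e12 + 8/5*e13 - 6*e23; (-3/2*e12)*r = -3/5 + 9/4*e12 - 9*e13 - 12/5*e23; (-6/5*e13)*r = -48/25 + 36/5*e12 + 9/5*e13 + 12/25*e23; (-4/3*e23)*r = 8 + 32/15*e12 - 8/15*e13 + 2*e23.
Sum: 349/50 + 719/60*e12 - 92/15*e13 - 148/25*e23; translating back through the correspondence:
Answer: 349/50 - 148/25*i - 92/15*j + 719/60*k


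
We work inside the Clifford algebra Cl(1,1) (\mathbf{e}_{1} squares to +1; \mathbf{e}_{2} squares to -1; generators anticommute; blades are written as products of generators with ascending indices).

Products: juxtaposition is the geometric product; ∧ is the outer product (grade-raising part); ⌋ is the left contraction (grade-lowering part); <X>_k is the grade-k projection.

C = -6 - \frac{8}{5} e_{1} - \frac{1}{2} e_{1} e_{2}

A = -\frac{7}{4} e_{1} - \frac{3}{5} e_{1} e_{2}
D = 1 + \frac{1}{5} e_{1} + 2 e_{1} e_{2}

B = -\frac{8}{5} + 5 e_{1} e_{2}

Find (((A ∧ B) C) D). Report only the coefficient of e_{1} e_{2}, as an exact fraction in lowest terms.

step 1: \frac{14}{5} e_{1} + \frac{24}{25} e_{1} e_{2}
step 2: -\frac{124}{25} - \frac{84}{5} e_{1} + \frac{17}{125} e_{2} - \frac{144}{25} e_{1} e_{2}
step 3: -\frac{496}{25} - \frac{438}{25} e_{1} - \frac{4039}{125} e_{2} - \frac{9817}{625} e_{1} e_{2}
Answer: -\frac{9817}{625}


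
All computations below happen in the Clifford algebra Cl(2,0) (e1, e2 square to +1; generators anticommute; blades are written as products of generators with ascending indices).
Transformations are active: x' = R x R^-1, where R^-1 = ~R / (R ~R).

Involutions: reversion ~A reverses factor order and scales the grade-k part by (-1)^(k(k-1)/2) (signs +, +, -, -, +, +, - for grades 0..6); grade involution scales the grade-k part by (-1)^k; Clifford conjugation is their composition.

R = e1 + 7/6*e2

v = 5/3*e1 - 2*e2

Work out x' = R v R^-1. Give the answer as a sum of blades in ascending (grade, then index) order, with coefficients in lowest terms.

~R = e1 + 7/6*e2, and R ~R = 85/36, so R^-1 = ~R / (85/36).
R v = -2/3 - 71/18*e1 e2
Answer: -569/255*e1 + 114/85*e2


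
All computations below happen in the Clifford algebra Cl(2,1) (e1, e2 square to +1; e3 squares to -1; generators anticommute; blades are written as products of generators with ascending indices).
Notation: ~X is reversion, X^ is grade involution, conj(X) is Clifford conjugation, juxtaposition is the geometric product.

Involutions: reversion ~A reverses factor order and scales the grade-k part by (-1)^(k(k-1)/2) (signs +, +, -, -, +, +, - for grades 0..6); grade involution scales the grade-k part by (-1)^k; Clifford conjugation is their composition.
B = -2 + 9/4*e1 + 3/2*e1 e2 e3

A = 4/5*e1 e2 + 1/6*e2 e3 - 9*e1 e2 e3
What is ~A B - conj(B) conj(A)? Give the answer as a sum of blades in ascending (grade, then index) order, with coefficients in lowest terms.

first term: 27/2 - 1/4*e1 + 9/5*e2 + 6/5*e3 + 8/5*e1 e2 + 247/12*e2 e3 - 147/8*e1 e2 e3
second term: -27/2 - 1/4*e1 + 9/5*e2 + 6/5*e3 + 8/5*e1 e2 + 247/12*e2 e3 + 147/8*e1 e2 e3
Answer: 27 - 147/4*e1 e2 e3


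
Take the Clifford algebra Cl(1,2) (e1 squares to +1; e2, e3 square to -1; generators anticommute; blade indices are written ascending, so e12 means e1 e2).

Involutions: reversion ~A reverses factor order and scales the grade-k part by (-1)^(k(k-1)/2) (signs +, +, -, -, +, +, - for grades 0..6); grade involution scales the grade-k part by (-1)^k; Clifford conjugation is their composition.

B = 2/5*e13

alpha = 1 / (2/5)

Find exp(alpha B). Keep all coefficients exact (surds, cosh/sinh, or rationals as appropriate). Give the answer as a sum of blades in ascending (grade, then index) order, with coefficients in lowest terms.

B^2 = (2/5)^2*(e13)^2 = 4/25*(+1) = 4/25 (a basis 2-blade squares to minus the product of its generators' squares).
B^2 = 4/25 — the series telescopes hyperbolically here: l = 2/5, alpha*l = 1, so exp(alpha B) = cosh(1) + (sinh(1)/(2/5))*B = cosh(1) + (5*sinh(1)/2)*B.
Answer: cosh(1) + sinh(1)*e13


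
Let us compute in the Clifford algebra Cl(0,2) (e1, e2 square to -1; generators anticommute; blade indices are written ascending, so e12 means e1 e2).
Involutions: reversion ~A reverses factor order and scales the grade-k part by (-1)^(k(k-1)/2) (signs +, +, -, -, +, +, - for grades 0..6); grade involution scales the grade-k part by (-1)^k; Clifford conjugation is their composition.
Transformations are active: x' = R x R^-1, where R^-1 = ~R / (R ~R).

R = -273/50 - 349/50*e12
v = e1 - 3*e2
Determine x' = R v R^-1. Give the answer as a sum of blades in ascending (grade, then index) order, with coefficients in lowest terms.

~R = -273/50 + 349/50*e12, and R ~R = 19633/250, so R^-1 = ~R / (19633/250).
R v = -132/5*e1 + 47/5*e2
Answer: 52439/19633*e1 + 33237/19633*e2


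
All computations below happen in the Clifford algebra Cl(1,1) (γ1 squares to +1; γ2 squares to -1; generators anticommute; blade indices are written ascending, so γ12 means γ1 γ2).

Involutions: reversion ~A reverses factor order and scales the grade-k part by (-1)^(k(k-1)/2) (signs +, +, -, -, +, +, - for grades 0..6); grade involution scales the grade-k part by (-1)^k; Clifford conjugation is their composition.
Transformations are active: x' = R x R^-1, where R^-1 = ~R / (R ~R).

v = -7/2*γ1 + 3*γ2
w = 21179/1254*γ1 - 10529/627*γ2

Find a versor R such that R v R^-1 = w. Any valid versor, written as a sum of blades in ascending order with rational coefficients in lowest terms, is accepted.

The midline construction: v and w both square to 13/4, so reflecting in their sum 8395/627*γ1 - 8648/627*γ2 exchanges them.
Answer: 8395/627*γ1 - 8648/627*γ2


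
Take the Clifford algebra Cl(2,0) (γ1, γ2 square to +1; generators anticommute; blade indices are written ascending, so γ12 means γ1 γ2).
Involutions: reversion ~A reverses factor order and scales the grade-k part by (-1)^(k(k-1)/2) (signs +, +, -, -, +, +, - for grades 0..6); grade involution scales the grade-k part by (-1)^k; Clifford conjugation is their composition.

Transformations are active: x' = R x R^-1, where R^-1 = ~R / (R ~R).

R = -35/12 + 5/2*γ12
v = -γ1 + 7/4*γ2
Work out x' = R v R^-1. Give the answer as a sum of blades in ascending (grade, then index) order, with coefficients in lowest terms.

~R = -35/12 - 5/2*γ12, and R ~R = 2125/144, so R^-1 = ~R / (2125/144).
R v = 175/24*γ1 - 125/48*γ2
Answer: -32/17*γ1 - 49/68*γ2


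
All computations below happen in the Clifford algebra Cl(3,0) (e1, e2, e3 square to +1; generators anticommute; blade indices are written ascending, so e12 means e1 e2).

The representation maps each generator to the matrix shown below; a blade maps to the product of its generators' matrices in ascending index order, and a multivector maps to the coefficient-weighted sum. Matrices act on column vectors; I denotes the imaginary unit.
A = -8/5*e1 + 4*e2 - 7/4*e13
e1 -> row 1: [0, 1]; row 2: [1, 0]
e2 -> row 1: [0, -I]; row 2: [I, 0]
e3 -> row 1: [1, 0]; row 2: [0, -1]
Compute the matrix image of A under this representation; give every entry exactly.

Bivector images (products of the table entries): rho(e13) = rho(e1)rho(e3) = row 1: [0, -1]; row 2: [1, 0].
M = (-8/5)*rho(e1) + (4)*rho(e2) + (-7/4)*rho(e13), summed entrywise:
Answer: row 1: [0, 3/20 - 4*I]; row 2: [-67/20 + 4*I, 0]


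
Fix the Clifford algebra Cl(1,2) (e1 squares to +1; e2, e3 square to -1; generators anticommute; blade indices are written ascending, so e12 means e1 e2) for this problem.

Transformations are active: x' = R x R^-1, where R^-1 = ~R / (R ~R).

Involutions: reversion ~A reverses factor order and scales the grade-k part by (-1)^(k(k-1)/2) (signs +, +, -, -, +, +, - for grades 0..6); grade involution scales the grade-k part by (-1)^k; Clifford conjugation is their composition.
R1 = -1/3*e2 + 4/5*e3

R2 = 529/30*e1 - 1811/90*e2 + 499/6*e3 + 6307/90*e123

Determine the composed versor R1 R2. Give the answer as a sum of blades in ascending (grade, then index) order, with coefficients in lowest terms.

Distribute over the terms of R1 (each basis-blade product reordered to ascending indices, repeated generators contracted through their squares):
(-1/3*e2) R2 = -1811/270 + 529/90*e12 - 6307/270*e13 - 499/18*e23
(4/5*e3) R2 = -998/15 - 12614/225*e12 - 1058/75*e13 + 3622/225*e23
Summing the partial products and collecting blades:
Answer: -3955/54 - 22583/450*e12 - 50579/1350*e13 - 5231/450*e23


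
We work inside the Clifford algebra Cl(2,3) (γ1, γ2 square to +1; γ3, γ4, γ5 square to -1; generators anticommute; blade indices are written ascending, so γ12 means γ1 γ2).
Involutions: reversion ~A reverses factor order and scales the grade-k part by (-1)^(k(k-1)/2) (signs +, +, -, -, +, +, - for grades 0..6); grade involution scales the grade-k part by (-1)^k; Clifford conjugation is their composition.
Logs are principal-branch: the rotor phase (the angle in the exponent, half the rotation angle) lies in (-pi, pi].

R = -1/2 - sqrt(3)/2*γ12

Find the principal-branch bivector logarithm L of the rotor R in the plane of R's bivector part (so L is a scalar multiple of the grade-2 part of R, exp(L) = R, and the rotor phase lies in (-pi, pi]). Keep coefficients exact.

The scalar part of R is -1/2, and that scalar determines the rotor phase on the principal branch; recovering the unit plane as bivector-part over sine of the phase gives L = phase * plane.
Concretely: cos(phase) = -1/2 gives phase = ±2*pi/3, and since phase/sin(phase) is even the sign is immaterial: L = (phase/sin(phase)) * <R>_2 = (4*sqrt(3)*pi/9) * <R>_2.
Answer: -2*pi/3*γ12


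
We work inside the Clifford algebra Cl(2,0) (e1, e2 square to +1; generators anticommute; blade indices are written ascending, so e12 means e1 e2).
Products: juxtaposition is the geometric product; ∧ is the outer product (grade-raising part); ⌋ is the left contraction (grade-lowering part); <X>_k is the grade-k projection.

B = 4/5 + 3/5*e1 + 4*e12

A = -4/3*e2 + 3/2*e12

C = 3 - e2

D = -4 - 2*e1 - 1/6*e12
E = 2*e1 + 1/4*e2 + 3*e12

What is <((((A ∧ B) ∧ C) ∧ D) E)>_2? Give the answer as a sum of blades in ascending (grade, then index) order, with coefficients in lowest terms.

step 1: -16/15*e2 + 2*e12
step 2: -16/5*e2 + 6*e12
step 3: 64/5*e2 - 152/5*e12
step 4: 472/5 - 46*e1 + 304/5*e2 - 128/5*e12
step 5: -128/5*e12
Answer: -128/5*e12


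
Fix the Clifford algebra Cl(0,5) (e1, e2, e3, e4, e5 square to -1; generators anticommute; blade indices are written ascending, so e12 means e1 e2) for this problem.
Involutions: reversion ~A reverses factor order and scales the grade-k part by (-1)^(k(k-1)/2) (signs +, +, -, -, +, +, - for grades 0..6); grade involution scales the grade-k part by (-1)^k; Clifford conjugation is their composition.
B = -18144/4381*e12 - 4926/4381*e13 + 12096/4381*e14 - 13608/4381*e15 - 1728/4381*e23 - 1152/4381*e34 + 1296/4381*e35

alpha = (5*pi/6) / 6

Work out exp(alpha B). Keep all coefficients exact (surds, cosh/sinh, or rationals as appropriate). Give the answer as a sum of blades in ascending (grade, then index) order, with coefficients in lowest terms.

B^2 term by term: the squares give (-18144/4381)^2*(e12)^2 + (-4926/4381)^2*(e13)^2 + (12096/4381)^2*(e14)^2 + (-13608/4381)^2*(e15)^2 + (-1728/4381)^2*(e23)^2 + (-1152/4381)^2*(e34)^2 + (1296/4381)^2*(e35)^2 = 329204736/19193161*(-1) + 24265476/19193161*(-1) + 146313216/19193161*(-1) + 185177664/19193161*(-1) + 2985984/19193161*(-1) + 1327104/19193161*(-1) + 1679616/19193161*(-1) = -36 (each basis 2-blade squares to minus the product of its generators' squares); cross terms between blades sharing an index anticommute and cancel; the commuting (index-disjoint) pairs give grade-4 terms 2*c*c'*(blade product), which cancel blade by blade — e1234: 41803776/19193161 - 41803776/19193161 = 0; e1235: -47029248/19193161 + 47029248/19193161 = 0; e1345: -31352832/19193161 + 31352832/19193161 = 0 — confirming B is simple. So B^2 = -36.
B^2 = -36 — B^2 < 0, so the exponential closes trigonometrically: l = 6, alpha*l = 5*pi/6, so exp(alpha B) = cos(5*pi/6) + (sin(5*pi/6)/6)*B = -sqrt(3)/2 + (1/12)*B.
Answer: -sqrt(3)/2 - 1512/4381*e12 - 821/8762*e13 + 1008/4381*e14 - 1134/4381*e15 - 144/4381*e23 - 96/4381*e34 + 108/4381*e35


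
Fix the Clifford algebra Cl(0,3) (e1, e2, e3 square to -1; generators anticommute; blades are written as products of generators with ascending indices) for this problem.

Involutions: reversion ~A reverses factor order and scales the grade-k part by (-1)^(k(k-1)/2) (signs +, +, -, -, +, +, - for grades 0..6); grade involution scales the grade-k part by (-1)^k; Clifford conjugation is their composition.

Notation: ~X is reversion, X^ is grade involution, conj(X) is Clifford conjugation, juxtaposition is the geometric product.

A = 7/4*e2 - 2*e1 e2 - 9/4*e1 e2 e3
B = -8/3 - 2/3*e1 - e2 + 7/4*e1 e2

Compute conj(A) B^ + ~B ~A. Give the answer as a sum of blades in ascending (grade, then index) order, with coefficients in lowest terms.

first term: -7/4 - 81/16*e1 + 6*e2 + 63/16*e3 - 25/6*e1 e2 - 9/4*e1 e3 + 3/2*e2 e3 + 6*e1 e2 e3
second term: 21/4 + 17/16*e1 - 10/3*e2 + 63/16*e3 - 13/2*e1 e2 - 9/4*e1 e3 + 3/2*e2 e3 - 6*e1 e2 e3
Answer: 7/2 - 4*e1 + 8/3*e2 + 63/8*e3 - 32/3*e1 e2 - 9/2*e1 e3 + 3*e2 e3


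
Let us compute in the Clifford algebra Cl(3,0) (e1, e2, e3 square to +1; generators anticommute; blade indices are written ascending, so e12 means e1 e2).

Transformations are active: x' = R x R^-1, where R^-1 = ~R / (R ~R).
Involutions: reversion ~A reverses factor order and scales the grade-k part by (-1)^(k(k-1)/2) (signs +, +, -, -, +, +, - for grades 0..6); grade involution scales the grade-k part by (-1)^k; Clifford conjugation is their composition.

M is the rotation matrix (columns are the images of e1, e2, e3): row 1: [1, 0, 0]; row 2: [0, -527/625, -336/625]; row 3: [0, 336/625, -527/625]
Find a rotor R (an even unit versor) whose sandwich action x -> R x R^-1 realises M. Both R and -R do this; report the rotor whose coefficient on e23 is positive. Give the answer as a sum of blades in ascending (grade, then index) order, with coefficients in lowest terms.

Method: write R = a + b12*e12 + b13*e13 + b23*e23 with a^2 + b12^2 + b13^2 + b23^2 = 1 (so R^-1 = ~R). Expanding the columns R e_j ~R gives tr M = 4a^2 - 1 and, from the antisymmetric part, M21 - M12 = -4a*b12, M13 - M31 = 4a*b13, M32 - M23 = -4a*b23.
Here tr M = -429/625, so a^2 = (1 + tr M)/4 = 49/625 and a = ±7/25. Taking a = 7/25: M21 - M12 = 0, M13 - M31 = 0, M32 - M23 = 672/625, giving b12 = 0, b13 = 0, b23 = -24/25, i.e. R = 7/25 - 24/25*e23.
Its e23 coefficient is negative, so report the other preimage -R.
Answer: -7/25 + 24/25*e23. Note: both R and -R realise this M (trace -429/625); the covering map identifies them, and the e23-coefficient sign is the tie-breaker.


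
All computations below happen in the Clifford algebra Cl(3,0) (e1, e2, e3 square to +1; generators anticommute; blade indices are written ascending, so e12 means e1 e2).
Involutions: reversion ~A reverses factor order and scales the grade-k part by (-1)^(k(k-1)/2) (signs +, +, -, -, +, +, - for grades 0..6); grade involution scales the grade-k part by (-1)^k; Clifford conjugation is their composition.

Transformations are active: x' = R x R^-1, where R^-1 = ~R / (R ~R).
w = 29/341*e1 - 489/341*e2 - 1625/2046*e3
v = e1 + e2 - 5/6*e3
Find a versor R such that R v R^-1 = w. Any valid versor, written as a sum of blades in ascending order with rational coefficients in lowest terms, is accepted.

Sketch: the shared square 97/36 makes R = v + w = 370/341*e1 - 148/341*e2 - 555/341*e3 the natural versor; its sandwich fixes that direction, negates (v - w)/2, and sends v to w.
Answer: 370/341*e1 - 148/341*e2 - 555/341*e3


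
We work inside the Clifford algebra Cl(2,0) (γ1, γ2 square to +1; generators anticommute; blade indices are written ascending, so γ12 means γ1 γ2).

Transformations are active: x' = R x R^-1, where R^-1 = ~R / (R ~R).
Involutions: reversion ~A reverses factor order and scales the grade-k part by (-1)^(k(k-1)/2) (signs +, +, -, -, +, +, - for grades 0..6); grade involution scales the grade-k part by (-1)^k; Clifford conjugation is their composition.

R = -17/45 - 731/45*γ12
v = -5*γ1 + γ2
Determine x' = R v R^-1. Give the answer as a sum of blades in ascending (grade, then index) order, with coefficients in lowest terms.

~R = -17/45 + 731/45*γ12, and R ~R = 21386/81, so R^-1 = ~R / (21386/81).
R v = -646/45*γ1 - 408/5*γ2
Answer: 4663/925*γ1 - 709/925*γ2


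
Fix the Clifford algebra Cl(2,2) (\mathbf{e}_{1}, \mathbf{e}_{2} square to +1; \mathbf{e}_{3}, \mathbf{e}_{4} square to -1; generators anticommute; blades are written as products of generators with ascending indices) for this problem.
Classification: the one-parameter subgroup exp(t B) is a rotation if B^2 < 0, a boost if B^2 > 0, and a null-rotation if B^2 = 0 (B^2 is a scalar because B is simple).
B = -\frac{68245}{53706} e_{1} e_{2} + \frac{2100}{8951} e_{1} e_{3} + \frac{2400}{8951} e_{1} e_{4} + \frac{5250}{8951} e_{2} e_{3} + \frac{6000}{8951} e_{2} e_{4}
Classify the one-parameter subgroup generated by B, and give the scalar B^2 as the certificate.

B^2 term by term: the squares give (-\frac{68245}{53706})^2*(e_{1} e_{2})^2 + (\frac{2100}{8951})^2*(e_{1} e_{3})^2 + (\frac{2400}{8951})^2*(e_{1} e_{4})^2 + (\frac{5250}{8951})^2*(e_{2} e_{3})^2 + (\frac{6000}{8951})^2*(e_{2} e_{4})^2 = \frac{4657380025}{2884334436}*(-1) + \frac{4410000}{80120401}*(+1) + \frac{5760000}{80120401}*(+1) + \frac{27562500}{80120401}*(+1) + \frac{36000000}{80120401}*(+1) = -\frac{25}{36} (each basis 2-blade squares to minus the product of its generators' squares); cross terms between blades sharing an index anticommute and cancel; the commuting (index-disjoint) pairs give grade-4 terms 2*c*c'*(blade product), which cancel blade by blade — e_{1} e_{2} e_{3} e_{4}: -\frac{25200000}{80120401} + \frac{25200000}{80120401} = 0 — confirming B is simple. So B^2 = -\frac{25}{36}.
Answer: rotation, certificate B^2 = -\frac{25}{36}. The scalar -\frac{25}{36} is the complete invariant here: its sign names the subgroup type.


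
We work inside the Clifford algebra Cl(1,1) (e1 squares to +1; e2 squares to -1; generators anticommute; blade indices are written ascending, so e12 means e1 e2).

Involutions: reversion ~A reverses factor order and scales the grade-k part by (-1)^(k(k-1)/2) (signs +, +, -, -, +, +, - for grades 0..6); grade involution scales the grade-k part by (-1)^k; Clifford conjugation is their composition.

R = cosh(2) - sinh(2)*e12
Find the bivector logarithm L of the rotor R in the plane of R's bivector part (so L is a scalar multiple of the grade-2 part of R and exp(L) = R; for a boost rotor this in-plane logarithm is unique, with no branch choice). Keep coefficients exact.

The scalar part of R is cosh(2), which fixes the rapidity magnitude through cosh (cosh is even, so it cannot fix the sign — the bivector part carries that); dividing the bivector part by sinh of the rapidity gives the plane, and L = rapidity * plane, where the joint sign ambiguity of (rapidity, plane) cancels in the product.
Concretely: cosh(rapidity) = cosh(2) gives rapidity = ±2, and since rapidity/sinh(rapidity) is even the sign is immaterial: L = (rapidity/sinh(rapidity)) * <R>_2 = (2/sinh(2)) * <R>_2.
Answer: -2*e12


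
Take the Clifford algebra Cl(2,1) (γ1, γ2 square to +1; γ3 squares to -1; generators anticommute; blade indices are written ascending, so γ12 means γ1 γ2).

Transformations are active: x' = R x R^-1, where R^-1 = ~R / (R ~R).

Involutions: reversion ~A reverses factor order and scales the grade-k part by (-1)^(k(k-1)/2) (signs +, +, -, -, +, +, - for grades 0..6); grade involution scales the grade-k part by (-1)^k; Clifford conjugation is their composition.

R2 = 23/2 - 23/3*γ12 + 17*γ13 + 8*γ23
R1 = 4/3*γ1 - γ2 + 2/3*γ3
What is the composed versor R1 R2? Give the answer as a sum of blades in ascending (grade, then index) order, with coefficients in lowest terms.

Distribute over the terms of R1 (each basis-blade product reordered to ascending indices, repeated generators contracted through their squares):
(4/3*γ1) R2 = 46/3*γ1 - 92/9*γ2 + 68/3*γ3 + 32/3*γ123
(-γ2) R2 = -23/3*γ1 - 23/2*γ2 - 8*γ3 + 17*γ123
(2/3*γ3) R2 = 34/3*γ1 + 16/3*γ2 + 23/3*γ3 - 46/9*γ123
Summing the partial products and collecting blades:
Answer: 19*γ1 - 295/18*γ2 + 67/3*γ3 + 203/9*γ123


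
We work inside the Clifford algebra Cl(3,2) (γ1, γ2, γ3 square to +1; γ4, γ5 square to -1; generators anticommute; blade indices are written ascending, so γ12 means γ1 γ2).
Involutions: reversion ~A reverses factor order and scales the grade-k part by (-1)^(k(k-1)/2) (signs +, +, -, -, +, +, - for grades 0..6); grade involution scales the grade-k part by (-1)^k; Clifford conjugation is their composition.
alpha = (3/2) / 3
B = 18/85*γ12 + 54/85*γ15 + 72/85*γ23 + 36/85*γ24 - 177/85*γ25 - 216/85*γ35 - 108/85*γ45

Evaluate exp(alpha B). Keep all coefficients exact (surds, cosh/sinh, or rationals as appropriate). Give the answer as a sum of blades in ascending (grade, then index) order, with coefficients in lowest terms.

B^2 term by term: the squares give (18/85)^2*(γ12)^2 + (54/85)^2*(γ15)^2 + (72/85)^2*(γ23)^2 + (36/85)^2*(γ24)^2 + (-177/85)^2*(γ25)^2 + (-216/85)^2*(γ35)^2 + (-108/85)^2*(γ45)^2 = 324/7225*(-1) + 2916/7225*(+1) + 5184/7225*(-1) + 1296/7225*(+1) + 31329/7225*(+1) + 46656/7225*(+1) + 11664/7225*(-1) = 9 (each basis 2-blade squares to minus the product of its generators' squares); cross terms between blades sharing an index anticommute and cancel; the commuting (index-disjoint) pairs give grade-4 terms 2*c*c'*(blade product), which cancel blade by blade — γ1235: -7776/7225 + 7776/7225 = 0; γ1245: -3888/7225 + 3888/7225 = 0; γ2345: -15552/7225 + 15552/7225 = 0 — confirming B is simple. So B^2 = 9.
B^2 = 9 — hyperbolic case — the even/odd split gives cosh and sinh: l = 3, alpha*l = 3/2, so exp(alpha B) = cosh(3/2) + (sinh(3/2)/3)*B = cosh(3/2) + (sinh(3/2)/3)*B.
Answer: cosh(3/2) + 6*sinh(3/2)/85*γ12 + 18*sinh(3/2)/85*γ15 + 24*sinh(3/2)/85*γ23 + 12*sinh(3/2)/85*γ24 - 59*sinh(3/2)/85*γ25 - 72*sinh(3/2)/85*γ35 - 36*sinh(3/2)/85*γ45
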